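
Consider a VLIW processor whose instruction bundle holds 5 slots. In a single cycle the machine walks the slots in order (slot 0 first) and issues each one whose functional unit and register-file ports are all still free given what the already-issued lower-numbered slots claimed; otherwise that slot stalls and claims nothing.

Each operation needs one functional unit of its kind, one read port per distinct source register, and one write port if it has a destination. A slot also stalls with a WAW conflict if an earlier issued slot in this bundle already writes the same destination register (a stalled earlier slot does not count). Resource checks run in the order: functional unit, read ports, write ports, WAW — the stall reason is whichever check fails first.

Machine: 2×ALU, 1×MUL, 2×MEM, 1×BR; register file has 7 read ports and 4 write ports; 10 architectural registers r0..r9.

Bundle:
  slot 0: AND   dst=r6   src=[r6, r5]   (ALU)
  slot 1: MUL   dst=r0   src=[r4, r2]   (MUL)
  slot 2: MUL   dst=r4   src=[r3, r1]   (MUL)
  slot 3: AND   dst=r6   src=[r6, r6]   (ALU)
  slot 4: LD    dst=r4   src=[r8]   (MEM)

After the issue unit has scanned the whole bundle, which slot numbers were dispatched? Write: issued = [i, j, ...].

#0 ALU src=r6,r5 dispatched  <A:1 Mu:1 Ld:2 B:1 rd:5 wr:3>
#1 MUL src=r4,r2 dispatched  <A:1 Mu:0 Ld:2 B:1 rd:3 wr:2>
#2 MUL src=r3,r1 held:FU  <A:1 Mu:0 Ld:2 B:1 rd:3 wr:2>
#3 ALU src=r6,r6 held:WAW  <A:1 Mu:0 Ld:2 B:1 rd:3 wr:2>
#4 MEM src=r8 dispatched  <A:1 Mu:0 Ld:1 B:1 rd:2 wr:1>

issued = [0, 1, 4]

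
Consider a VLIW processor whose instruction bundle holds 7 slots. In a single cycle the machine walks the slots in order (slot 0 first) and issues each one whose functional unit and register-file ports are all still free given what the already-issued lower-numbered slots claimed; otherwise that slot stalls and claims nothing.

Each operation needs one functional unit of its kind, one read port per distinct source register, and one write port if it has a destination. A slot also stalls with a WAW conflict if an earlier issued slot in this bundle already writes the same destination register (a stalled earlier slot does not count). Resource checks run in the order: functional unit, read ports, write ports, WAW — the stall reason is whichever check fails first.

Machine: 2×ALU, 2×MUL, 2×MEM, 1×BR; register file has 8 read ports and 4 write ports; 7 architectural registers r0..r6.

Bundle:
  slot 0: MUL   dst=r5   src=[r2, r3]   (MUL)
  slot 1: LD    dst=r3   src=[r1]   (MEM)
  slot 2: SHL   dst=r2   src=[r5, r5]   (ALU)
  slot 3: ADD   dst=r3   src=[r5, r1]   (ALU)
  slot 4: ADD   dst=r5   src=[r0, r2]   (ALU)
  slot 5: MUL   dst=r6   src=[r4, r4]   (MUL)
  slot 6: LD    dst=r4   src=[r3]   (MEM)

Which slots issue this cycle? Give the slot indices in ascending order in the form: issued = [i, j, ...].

  0. MUL→r5 ⇒ go  {2A/1Mu/2Ld/1B | 6r 3w}
  1. MEM→r3 ⇒ go  {2A/1Mu/1Ld/1B | 5r 2w}
  2. ALU→r2 ⇒ go  {1A/1Mu/1Ld/1B | 4r 1w}
  3. ALU→r3 ⇒ no(WAW)  {1A/1Mu/1Ld/1B | 4r 1w}
  4. ALU→r5 ⇒ no(WAW)  {1A/1Mu/1Ld/1B | 4r 1w}
  5. MUL→r6 ⇒ go  {1A/0Mu/1Ld/1B | 3r 0w}
  6. MEM→r4 ⇒ no(WR_PORT)  {1A/0Mu/1Ld/1B | 3r 0w}

issued = [0, 1, 2, 5]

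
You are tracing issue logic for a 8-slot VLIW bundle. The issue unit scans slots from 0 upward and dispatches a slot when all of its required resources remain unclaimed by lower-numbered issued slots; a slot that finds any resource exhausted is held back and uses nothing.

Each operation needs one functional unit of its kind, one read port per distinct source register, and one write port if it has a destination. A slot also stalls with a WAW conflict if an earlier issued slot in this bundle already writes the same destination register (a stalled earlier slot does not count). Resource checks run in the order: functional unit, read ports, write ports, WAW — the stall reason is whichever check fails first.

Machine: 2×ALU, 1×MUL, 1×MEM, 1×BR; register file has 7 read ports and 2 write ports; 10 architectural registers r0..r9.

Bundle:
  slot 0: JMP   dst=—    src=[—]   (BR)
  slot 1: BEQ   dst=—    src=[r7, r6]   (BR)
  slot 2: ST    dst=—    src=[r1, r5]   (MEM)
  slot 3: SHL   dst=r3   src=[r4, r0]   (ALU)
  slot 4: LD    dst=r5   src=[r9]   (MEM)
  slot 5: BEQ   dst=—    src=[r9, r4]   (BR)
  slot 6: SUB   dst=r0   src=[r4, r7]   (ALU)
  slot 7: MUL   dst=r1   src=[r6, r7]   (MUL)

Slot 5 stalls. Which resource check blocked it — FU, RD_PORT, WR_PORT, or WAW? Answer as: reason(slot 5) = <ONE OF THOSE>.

[0] BR needs rd=0 wr=0: ok; after: ALU=2 MUL=1 MEM=1 BR=0, R=7, W=2
[1] BR needs rd=2 wr=0: FU; after: ALU=2 MUL=1 MEM=1 BR=0, R=7, W=2
[2] MEM needs rd=2 wr=0: ok; after: ALU=2 MUL=1 MEM=0 BR=0, R=5, W=2
[3] ALU needs rd=2 wr=1: ok; after: ALU=1 MUL=1 MEM=0 BR=0, R=3, W=1
[4] MEM needs rd=1 wr=1: FU; after: ALU=1 MUL=1 MEM=0 BR=0, R=3, W=1
[5] BR needs rd=2 wr=0: FU; after: ALU=1 MUL=1 MEM=0 BR=0, R=3, W=1
[6] ALU needs rd=2 wr=1: ok; after: ALU=0 MUL=1 MEM=0 BR=0, R=1, W=0
[7] MUL needs rd=2 wr=1: RD_PORT; after: ALU=0 MUL=1 MEM=0 BR=0, R=1, W=0

reason(slot 5) = FU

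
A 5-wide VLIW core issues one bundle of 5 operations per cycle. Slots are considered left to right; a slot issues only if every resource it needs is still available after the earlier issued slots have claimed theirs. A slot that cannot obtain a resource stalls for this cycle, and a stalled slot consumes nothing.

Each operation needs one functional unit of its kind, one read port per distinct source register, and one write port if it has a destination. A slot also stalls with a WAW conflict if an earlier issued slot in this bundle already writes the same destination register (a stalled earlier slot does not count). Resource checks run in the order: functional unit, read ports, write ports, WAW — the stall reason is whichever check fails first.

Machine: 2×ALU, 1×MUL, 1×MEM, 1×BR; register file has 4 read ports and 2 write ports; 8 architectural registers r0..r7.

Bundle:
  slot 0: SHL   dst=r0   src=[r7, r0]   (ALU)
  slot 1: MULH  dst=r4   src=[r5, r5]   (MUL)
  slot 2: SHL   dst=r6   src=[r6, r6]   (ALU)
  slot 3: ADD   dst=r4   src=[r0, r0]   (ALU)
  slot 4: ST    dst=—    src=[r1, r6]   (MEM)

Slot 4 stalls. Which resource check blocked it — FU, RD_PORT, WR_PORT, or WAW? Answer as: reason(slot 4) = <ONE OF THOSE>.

slot 0 (ALU): ISSUE — free A1,Mu1,Ld1,B1 rp2 wp1
slot 1 (MUL): ISSUE — free A1,Mu0,Ld1,B1 rp1 wp0
slot 2 (ALU): stall WR_PORT — free A1,Mu0,Ld1,B1 rp1 wp0
slot 3 (ALU): stall WR_PORT — free A1,Mu0,Ld1,B1 rp1 wp0
slot 4 (MEM): stall RD_PORT — free A1,Mu0,Ld1,B1 rp1 wp0

reason(slot 4) = RD_PORT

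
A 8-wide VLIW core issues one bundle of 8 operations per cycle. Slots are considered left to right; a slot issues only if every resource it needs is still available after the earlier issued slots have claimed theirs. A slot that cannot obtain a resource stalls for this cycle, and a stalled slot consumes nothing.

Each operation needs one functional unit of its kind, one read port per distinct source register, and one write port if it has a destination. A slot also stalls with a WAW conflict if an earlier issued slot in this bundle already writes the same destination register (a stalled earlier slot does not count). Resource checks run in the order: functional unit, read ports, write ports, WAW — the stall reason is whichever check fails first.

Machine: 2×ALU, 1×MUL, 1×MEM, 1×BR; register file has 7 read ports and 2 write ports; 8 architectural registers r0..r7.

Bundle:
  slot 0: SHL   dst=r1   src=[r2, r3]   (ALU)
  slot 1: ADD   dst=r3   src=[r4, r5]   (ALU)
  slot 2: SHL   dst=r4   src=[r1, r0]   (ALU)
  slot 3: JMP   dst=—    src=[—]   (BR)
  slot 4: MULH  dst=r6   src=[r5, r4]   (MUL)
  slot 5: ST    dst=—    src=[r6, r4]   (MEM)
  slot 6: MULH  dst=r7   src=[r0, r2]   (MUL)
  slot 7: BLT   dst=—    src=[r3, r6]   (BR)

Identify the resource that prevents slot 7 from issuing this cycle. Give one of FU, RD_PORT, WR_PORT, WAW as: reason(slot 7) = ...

reason(slot 7) = FU

[0] ALU needs rd=2 wr=1: ok; after: ALU=1 MUL=1 MEM=1 BR=1, R=5, W=1
[1] ALU needs rd=2 wr=1: ok; after: ALU=0 MUL=1 MEM=1 BR=1, R=3, W=0
[2] ALU needs rd=2 wr=1: FU; after: ALU=0 MUL=1 MEM=1 BR=1, R=3, W=0
[3] BR needs rd=0 wr=0: ok; after: ALU=0 MUL=1 MEM=1 BR=0, R=3, W=0
[4] MUL needs rd=2 wr=1: WR_PORT; after: ALU=0 MUL=1 MEM=1 BR=0, R=3, W=0
[5] MEM needs rd=2 wr=0: ok; after: ALU=0 MUL=1 MEM=0 BR=0, R=1, W=0
[6] MUL needs rd=2 wr=1: RD_PORT; after: ALU=0 MUL=1 MEM=0 BR=0, R=1, W=0
[7] BR needs rd=2 wr=0: FU; after: ALU=0 MUL=1 MEM=0 BR=0, R=1, W=0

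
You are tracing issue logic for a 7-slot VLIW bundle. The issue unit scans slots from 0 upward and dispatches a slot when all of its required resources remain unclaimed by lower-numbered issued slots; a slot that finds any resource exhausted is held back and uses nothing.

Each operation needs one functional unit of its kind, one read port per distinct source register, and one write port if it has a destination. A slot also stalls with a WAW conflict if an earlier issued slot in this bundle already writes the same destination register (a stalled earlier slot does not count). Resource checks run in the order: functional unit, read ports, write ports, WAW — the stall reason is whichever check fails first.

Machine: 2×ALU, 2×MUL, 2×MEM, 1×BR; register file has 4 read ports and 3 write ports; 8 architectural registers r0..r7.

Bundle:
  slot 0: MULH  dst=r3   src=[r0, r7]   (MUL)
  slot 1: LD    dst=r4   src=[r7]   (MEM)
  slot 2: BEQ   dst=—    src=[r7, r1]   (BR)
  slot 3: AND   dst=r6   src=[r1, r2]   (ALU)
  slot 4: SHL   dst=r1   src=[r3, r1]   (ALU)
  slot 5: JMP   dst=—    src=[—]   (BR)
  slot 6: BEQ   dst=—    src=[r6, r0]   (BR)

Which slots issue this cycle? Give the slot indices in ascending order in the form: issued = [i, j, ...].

issued = [0, 1, 5]

  0. MUL→r3 ⇒ go  {2A/1Mu/2Ld/1B | 2r 2w}
  1. MEM→r4 ⇒ go  {2A/1Mu/1Ld/1B | 1r 1w}
  2. BR ⇒ no(RD_PORT)  {2A/1Mu/1Ld/1B | 1r 1w}
  3. ALU→r6 ⇒ no(RD_PORT)  {2A/1Mu/1Ld/1B | 1r 1w}
  4. ALU→r1 ⇒ no(RD_PORT)  {2A/1Mu/1Ld/1B | 1r 1w}
  5. BR ⇒ go  {2A/1Mu/1Ld/0B | 1r 1w}
  6. BR ⇒ no(FU)  {2A/1Mu/1Ld/0B | 1r 1w}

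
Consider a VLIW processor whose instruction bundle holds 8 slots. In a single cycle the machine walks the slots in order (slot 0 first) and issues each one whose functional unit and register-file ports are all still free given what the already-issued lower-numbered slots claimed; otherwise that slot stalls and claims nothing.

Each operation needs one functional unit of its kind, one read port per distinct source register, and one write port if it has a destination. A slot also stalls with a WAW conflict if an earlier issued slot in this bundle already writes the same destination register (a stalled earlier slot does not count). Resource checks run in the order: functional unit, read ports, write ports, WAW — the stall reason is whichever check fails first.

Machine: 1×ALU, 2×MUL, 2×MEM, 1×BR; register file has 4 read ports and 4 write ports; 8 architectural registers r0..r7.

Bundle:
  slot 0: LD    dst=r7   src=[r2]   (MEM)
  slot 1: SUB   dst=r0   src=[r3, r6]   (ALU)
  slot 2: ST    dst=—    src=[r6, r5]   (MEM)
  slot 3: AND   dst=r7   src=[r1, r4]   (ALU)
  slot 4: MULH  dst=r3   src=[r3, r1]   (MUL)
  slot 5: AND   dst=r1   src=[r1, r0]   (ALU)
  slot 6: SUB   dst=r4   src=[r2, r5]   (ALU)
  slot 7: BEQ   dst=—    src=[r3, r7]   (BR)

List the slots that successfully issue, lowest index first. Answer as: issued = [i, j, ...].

issued = [0, 1]

[0] MEM needs rd=1 wr=1: ok; after: ALU=1 MUL=2 MEM=1 BR=1, R=3, W=3
[1] ALU needs rd=2 wr=1: ok; after: ALU=0 MUL=2 MEM=1 BR=1, R=1, W=2
[2] MEM needs rd=2 wr=0: RD_PORT; after: ALU=0 MUL=2 MEM=1 BR=1, R=1, W=2
[3] ALU needs rd=2 wr=1: FU; after: ALU=0 MUL=2 MEM=1 BR=1, R=1, W=2
[4] MUL needs rd=2 wr=1: RD_PORT; after: ALU=0 MUL=2 MEM=1 BR=1, R=1, W=2
[5] ALU needs rd=2 wr=1: FU; after: ALU=0 MUL=2 MEM=1 BR=1, R=1, W=2
[6] ALU needs rd=2 wr=1: FU; after: ALU=0 MUL=2 MEM=1 BR=1, R=1, W=2
[7] BR needs rd=2 wr=0: RD_PORT; after: ALU=0 MUL=2 MEM=1 BR=1, R=1, W=2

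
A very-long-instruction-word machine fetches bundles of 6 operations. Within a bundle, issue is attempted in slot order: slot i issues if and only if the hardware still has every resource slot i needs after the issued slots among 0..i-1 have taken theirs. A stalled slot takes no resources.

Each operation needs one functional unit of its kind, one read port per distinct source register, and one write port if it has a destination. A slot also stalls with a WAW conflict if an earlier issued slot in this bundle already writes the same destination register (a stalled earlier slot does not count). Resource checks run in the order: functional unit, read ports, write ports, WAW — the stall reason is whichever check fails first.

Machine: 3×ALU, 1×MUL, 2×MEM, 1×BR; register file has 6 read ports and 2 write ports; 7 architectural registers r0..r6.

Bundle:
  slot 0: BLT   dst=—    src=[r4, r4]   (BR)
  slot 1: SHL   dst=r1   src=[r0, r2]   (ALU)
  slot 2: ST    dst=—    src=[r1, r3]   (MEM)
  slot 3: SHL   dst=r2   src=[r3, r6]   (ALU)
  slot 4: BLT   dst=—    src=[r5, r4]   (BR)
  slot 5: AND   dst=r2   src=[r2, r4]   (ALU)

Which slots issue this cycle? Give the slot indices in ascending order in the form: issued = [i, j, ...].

#0 BR src=r4,r4 dispatched  <A:3 Mu:1 Ld:2 B:0 rd:5 wr:2>
#1 ALU src=r0,r2 dispatched  <A:2 Mu:1 Ld:2 B:0 rd:3 wr:1>
#2 MEM src=r1,r3 dispatched  <A:2 Mu:1 Ld:1 B:0 rd:1 wr:1>
#3 ALU src=r3,r6 held:RD_PORT  <A:2 Mu:1 Ld:1 B:0 rd:1 wr:1>
#4 BR src=r5,r4 held:FU  <A:2 Mu:1 Ld:1 B:0 rd:1 wr:1>
#5 ALU src=r2,r4 held:RD_PORT  <A:2 Mu:1 Ld:1 B:0 rd:1 wr:1>

issued = [0, 1, 2]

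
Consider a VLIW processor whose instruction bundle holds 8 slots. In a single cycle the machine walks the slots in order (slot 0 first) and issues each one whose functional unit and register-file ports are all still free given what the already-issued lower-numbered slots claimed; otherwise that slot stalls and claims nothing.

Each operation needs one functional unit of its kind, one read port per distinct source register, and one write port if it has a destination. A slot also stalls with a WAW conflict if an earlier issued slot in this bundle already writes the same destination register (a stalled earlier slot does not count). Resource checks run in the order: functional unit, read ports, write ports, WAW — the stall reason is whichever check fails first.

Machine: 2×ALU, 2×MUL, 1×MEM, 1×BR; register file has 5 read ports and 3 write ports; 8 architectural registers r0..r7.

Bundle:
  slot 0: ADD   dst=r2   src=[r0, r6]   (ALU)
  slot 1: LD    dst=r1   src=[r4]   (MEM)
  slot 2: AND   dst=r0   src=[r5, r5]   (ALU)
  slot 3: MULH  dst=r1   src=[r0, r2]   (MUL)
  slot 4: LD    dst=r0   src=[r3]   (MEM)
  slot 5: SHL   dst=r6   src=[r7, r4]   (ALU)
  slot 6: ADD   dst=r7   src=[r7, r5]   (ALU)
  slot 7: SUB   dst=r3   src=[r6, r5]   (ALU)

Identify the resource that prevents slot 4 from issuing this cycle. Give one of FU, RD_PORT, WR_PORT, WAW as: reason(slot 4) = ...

reason(slot 4) = FU

slot 0 (ALU): ISSUE — free A1,Mu2,Ld1,B1 rp3 wp2
slot 1 (MEM): ISSUE — free A1,Mu2,Ld0,B1 rp2 wp1
slot 2 (ALU): ISSUE — free A0,Mu2,Ld0,B1 rp1 wp0
slot 3 (MUL): stall RD_PORT — free A0,Mu2,Ld0,B1 rp1 wp0
slot 4 (MEM): stall FU — free A0,Mu2,Ld0,B1 rp1 wp0
slot 5 (ALU): stall FU — free A0,Mu2,Ld0,B1 rp1 wp0
slot 6 (ALU): stall FU — free A0,Mu2,Ld0,B1 rp1 wp0
slot 7 (ALU): stall FU — free A0,Mu2,Ld0,B1 rp1 wp0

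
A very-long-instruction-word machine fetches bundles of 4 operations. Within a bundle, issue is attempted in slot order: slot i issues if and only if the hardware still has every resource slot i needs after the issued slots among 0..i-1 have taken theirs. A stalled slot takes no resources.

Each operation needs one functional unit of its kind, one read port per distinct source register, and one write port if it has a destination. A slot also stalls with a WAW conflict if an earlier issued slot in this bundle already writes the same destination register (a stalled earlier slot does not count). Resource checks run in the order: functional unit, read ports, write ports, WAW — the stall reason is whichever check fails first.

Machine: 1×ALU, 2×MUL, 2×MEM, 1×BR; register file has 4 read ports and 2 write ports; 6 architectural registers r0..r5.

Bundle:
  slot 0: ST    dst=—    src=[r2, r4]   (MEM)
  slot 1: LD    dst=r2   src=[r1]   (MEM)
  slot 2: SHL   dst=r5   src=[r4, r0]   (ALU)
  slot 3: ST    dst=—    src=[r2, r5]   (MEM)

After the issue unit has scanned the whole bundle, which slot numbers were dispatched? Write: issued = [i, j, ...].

issued = [0, 1]

#0 MEM src=r2,r4 dispatched  <A:1 Mu:2 Ld:1 B:1 rd:2 wr:2>
#1 MEM src=r1 dispatched  <A:1 Mu:2 Ld:0 B:1 rd:1 wr:1>
#2 ALU src=r4,r0 held:RD_PORT  <A:1 Mu:2 Ld:0 B:1 rd:1 wr:1>
#3 MEM src=r2,r5 held:FU  <A:1 Mu:2 Ld:0 B:1 rd:1 wr:1>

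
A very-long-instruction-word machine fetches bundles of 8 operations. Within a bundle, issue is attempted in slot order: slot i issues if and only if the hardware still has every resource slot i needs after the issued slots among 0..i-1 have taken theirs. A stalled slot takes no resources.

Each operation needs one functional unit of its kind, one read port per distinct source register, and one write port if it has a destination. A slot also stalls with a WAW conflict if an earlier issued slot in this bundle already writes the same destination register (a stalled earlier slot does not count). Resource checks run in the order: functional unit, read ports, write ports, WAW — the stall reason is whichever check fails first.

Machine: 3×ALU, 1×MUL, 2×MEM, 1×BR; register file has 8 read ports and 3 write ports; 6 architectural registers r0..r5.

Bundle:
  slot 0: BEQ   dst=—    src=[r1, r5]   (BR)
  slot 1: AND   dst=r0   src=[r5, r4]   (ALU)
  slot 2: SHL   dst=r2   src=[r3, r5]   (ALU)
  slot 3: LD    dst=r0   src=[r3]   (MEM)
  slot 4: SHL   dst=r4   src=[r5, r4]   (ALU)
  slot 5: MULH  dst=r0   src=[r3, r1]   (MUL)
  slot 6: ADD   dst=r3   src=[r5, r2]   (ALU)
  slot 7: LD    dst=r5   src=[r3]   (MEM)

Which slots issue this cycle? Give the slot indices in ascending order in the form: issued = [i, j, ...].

issued = [0, 1, 2, 4]

  0. BR ⇒ go  {3A/1Mu/2Ld/0B | 6r 3w}
  1. ALU→r0 ⇒ go  {2A/1Mu/2Ld/0B | 4r 2w}
  2. ALU→r2 ⇒ go  {1A/1Mu/2Ld/0B | 2r 1w}
  3. MEM→r0 ⇒ no(WAW)  {1A/1Mu/2Ld/0B | 2r 1w}
  4. ALU→r4 ⇒ go  {0A/1Mu/2Ld/0B | 0r 0w}
  5. MUL→r0 ⇒ no(RD_PORT)  {0A/1Mu/2Ld/0B | 0r 0w}
  6. ALU→r3 ⇒ no(FU)  {0A/1Mu/2Ld/0B | 0r 0w}
  7. MEM→r5 ⇒ no(RD_PORT)  {0A/1Mu/2Ld/0B | 0r 0w}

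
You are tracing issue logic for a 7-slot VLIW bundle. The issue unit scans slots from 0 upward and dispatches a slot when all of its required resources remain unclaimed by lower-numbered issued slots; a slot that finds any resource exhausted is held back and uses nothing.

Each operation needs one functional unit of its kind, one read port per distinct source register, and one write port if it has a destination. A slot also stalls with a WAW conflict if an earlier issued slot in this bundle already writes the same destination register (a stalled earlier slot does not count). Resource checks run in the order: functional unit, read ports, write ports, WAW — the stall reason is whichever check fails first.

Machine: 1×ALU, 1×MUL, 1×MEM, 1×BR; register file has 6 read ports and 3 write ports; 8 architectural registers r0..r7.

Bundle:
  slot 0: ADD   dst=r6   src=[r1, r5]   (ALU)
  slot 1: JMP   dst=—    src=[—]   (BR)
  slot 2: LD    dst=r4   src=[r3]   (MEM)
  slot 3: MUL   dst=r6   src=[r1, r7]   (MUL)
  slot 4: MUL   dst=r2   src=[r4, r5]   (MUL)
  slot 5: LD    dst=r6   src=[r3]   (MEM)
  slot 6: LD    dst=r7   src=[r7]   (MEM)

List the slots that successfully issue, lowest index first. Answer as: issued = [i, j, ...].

#0 ALU src=r1,r5 dispatched  <A:0 Mu:1 Ld:1 B:1 rd:4 wr:2>
#1 BR src=- dispatched  <A:0 Mu:1 Ld:1 B:0 rd:4 wr:2>
#2 MEM src=r3 dispatched  <A:0 Mu:1 Ld:0 B:0 rd:3 wr:1>
#3 MUL src=r1,r7 held:WAW  <A:0 Mu:1 Ld:0 B:0 rd:3 wr:1>
#4 MUL src=r4,r5 dispatched  <A:0 Mu:0 Ld:0 B:0 rd:1 wr:0>
#5 MEM src=r3 held:FU  <A:0 Mu:0 Ld:0 B:0 rd:1 wr:0>
#6 MEM src=r7 held:FU  <A:0 Mu:0 Ld:0 B:0 rd:1 wr:0>

issued = [0, 1, 2, 4]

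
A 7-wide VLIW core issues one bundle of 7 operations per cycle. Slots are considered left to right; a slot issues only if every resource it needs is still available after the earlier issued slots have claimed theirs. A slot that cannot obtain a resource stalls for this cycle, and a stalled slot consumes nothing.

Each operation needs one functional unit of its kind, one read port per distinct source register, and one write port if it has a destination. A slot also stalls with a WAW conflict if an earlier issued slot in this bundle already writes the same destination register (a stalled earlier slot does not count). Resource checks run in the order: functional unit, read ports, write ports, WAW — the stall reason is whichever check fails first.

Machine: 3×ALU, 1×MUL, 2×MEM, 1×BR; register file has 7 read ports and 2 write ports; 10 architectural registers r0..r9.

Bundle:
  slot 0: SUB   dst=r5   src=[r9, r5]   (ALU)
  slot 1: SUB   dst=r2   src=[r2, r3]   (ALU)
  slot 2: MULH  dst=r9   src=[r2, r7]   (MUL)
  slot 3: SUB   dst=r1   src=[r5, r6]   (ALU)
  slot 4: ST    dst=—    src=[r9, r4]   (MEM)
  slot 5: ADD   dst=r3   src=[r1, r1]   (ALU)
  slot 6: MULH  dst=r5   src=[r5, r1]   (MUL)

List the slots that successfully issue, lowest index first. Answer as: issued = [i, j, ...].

issued = [0, 1, 4]

slot 0 (ALU): ISSUE — free A2,Mu1,Ld2,B1 rp5 wp1
slot 1 (ALU): ISSUE — free A1,Mu1,Ld2,B1 rp3 wp0
slot 2 (MUL): stall WR_PORT — free A1,Mu1,Ld2,B1 rp3 wp0
slot 3 (ALU): stall WR_PORT — free A1,Mu1,Ld2,B1 rp3 wp0
slot 4 (MEM): ISSUE — free A1,Mu1,Ld1,B1 rp1 wp0
slot 5 (ALU): stall WR_PORT — free A1,Mu1,Ld1,B1 rp1 wp0
slot 6 (MUL): stall RD_PORT — free A1,Mu1,Ld1,B1 rp1 wp0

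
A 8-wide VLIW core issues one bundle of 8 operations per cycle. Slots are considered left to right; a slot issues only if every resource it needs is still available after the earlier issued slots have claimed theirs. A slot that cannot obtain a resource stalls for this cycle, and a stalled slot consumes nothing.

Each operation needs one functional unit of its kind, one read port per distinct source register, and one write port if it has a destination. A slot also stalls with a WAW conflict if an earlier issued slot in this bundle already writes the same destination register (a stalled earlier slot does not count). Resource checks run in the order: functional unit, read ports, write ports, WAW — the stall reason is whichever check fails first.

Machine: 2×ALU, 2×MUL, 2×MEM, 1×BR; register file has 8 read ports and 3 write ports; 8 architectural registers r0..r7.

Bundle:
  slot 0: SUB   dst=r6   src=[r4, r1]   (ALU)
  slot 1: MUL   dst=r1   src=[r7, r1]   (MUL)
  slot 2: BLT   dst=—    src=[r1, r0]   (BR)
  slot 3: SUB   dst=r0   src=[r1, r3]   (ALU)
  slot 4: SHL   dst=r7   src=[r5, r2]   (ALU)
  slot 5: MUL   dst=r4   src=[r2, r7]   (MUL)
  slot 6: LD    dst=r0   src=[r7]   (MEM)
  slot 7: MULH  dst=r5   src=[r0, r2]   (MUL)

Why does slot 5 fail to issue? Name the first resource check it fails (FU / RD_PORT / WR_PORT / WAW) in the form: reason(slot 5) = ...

reason(slot 5) = RD_PORT

slot 0 (ALU): ISSUE — free A1,Mu2,Ld2,B1 rp6 wp2
slot 1 (MUL): ISSUE — free A1,Mu1,Ld2,B1 rp4 wp1
slot 2 (BR): ISSUE — free A1,Mu1,Ld2,B0 rp2 wp1
slot 3 (ALU): ISSUE — free A0,Mu1,Ld2,B0 rp0 wp0
slot 4 (ALU): stall FU — free A0,Mu1,Ld2,B0 rp0 wp0
slot 5 (MUL): stall RD_PORT — free A0,Mu1,Ld2,B0 rp0 wp0
slot 6 (MEM): stall RD_PORT — free A0,Mu1,Ld2,B0 rp0 wp0
slot 7 (MUL): stall RD_PORT — free A0,Mu1,Ld2,B0 rp0 wp0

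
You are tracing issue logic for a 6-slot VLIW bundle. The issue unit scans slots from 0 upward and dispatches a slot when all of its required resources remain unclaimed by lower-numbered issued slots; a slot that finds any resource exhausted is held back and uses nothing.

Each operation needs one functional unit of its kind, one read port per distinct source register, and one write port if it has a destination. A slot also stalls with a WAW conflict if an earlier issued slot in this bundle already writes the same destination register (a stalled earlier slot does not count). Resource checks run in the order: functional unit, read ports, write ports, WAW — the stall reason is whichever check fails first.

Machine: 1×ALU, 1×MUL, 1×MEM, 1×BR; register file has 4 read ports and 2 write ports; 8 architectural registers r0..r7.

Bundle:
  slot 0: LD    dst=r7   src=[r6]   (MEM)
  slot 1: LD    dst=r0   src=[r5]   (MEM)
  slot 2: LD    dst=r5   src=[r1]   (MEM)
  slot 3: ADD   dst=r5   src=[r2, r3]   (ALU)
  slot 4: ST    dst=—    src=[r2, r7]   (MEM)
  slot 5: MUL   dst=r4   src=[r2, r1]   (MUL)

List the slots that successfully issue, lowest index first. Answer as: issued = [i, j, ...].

[0] MEM needs rd=1 wr=1: ok; after: ALU=1 MUL=1 MEM=0 BR=1, R=3, W=1
[1] MEM needs rd=1 wr=1: FU; after: ALU=1 MUL=1 MEM=0 BR=1, R=3, W=1
[2] MEM needs rd=1 wr=1: FU; after: ALU=1 MUL=1 MEM=0 BR=1, R=3, W=1
[3] ALU needs rd=2 wr=1: ok; after: ALU=0 MUL=1 MEM=0 BR=1, R=1, W=0
[4] MEM needs rd=2 wr=0: FU; after: ALU=0 MUL=1 MEM=0 BR=1, R=1, W=0
[5] MUL needs rd=2 wr=1: RD_PORT; after: ALU=0 MUL=1 MEM=0 BR=1, R=1, W=0

issued = [0, 3]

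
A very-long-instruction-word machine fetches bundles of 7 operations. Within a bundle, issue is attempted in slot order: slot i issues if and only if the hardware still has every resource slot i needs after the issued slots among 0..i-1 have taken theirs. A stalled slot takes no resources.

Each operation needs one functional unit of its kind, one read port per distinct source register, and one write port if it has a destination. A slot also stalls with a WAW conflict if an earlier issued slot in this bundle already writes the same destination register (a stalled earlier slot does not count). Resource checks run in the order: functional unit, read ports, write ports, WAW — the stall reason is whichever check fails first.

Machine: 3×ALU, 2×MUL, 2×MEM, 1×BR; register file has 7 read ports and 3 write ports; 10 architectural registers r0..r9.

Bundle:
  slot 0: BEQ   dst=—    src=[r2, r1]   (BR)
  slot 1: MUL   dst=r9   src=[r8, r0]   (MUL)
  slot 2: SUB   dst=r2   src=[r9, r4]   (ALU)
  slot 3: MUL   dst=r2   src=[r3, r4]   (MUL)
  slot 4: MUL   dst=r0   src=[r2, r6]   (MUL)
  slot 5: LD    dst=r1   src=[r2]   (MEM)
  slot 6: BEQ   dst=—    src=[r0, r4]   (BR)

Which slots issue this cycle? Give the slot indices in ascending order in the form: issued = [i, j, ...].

issued = [0, 1, 2, 5]

slot 0 (BR): ISSUE — free A3,Mu2,Ld2,B0 rp5 wp3
slot 1 (MUL): ISSUE — free A3,Mu1,Ld2,B0 rp3 wp2
slot 2 (ALU): ISSUE — free A2,Mu1,Ld2,B0 rp1 wp1
slot 3 (MUL): stall RD_PORT — free A2,Mu1,Ld2,B0 rp1 wp1
slot 4 (MUL): stall RD_PORT — free A2,Mu1,Ld2,B0 rp1 wp1
slot 5 (MEM): ISSUE — free A2,Mu1,Ld1,B0 rp0 wp0
slot 6 (BR): stall FU — free A2,Mu1,Ld1,B0 rp0 wp0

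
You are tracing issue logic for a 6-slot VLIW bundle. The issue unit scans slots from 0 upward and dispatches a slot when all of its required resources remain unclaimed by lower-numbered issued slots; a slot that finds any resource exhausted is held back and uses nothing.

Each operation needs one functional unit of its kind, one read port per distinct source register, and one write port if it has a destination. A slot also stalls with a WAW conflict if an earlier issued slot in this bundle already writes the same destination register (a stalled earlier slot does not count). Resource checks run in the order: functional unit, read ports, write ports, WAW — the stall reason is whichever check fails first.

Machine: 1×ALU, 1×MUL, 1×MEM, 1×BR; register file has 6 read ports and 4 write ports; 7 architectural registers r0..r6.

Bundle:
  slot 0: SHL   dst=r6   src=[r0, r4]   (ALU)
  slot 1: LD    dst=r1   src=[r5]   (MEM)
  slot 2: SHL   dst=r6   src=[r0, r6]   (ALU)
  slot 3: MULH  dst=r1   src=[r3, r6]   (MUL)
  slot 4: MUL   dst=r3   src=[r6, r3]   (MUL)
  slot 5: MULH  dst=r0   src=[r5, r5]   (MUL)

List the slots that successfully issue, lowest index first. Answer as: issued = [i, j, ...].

issued = [0, 1, 4]

  0. ALU→r6 ⇒ go  {0A/1Mu/1Ld/1B | 4r 3w}
  1. MEM→r1 ⇒ go  {0A/1Mu/0Ld/1B | 3r 2w}
  2. ALU→r6 ⇒ no(FU)  {0A/1Mu/0Ld/1B | 3r 2w}
  3. MUL→r1 ⇒ no(WAW)  {0A/1Mu/0Ld/1B | 3r 2w}
  4. MUL→r3 ⇒ go  {0A/0Mu/0Ld/1B | 1r 1w}
  5. MUL→r0 ⇒ no(FU)  {0A/0Mu/0Ld/1B | 1r 1w}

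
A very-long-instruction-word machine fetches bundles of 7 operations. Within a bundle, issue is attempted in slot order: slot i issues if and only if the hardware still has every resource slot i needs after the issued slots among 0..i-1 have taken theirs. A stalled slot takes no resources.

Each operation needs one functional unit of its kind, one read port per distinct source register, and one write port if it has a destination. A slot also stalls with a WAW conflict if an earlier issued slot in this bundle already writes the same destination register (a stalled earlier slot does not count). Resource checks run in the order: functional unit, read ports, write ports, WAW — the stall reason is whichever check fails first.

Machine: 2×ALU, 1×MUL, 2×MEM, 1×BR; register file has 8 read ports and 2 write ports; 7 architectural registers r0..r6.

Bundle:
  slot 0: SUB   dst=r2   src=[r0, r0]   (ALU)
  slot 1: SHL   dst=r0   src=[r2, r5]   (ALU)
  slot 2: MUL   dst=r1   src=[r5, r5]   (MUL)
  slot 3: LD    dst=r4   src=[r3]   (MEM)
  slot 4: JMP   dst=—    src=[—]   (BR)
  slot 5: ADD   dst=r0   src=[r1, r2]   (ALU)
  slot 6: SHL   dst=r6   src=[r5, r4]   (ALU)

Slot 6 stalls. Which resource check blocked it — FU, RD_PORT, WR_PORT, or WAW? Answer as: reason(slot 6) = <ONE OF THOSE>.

(0) want 1×ALU +1rd +1wr — yes → AL1|MU1|ME2|BR1|rd7|wr1
(1) want 1×ALU +2rd +1wr — yes → AL0|MU1|ME2|BR1|rd5|wr0
(2) want 1×MUL +1rd +1wr — WR_PORT → AL0|MU1|ME2|BR1|rd5|wr0
(3) want 1×MEM +1rd +1wr — WR_PORT → AL0|MU1|ME2|BR1|rd5|wr0
(4) want 1×BR +0rd +0wr — yes → AL0|MU1|ME2|BR0|rd5|wr0
(5) want 1×ALU +2rd +1wr — FU → AL0|MU1|ME2|BR0|rd5|wr0
(6) want 1×ALU +2rd +1wr — FU → AL0|MU1|ME2|BR0|rd5|wr0

reason(slot 6) = FU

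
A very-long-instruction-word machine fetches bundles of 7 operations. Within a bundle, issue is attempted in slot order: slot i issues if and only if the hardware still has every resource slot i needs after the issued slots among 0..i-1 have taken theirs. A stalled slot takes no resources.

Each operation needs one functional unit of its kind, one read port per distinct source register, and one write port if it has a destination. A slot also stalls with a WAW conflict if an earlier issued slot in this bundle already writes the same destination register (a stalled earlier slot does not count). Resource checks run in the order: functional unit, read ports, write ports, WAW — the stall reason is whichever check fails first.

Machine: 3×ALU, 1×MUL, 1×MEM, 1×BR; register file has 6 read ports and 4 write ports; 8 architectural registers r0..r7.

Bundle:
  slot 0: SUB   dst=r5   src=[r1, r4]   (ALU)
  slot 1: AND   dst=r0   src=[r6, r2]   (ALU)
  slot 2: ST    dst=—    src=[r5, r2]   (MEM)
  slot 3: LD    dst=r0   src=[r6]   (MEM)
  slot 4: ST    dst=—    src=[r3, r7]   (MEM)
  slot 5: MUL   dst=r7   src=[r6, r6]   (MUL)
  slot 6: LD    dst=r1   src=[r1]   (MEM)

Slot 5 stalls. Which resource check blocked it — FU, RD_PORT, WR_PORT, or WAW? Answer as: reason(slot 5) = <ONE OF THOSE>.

reason(slot 5) = RD_PORT

[0] ALU needs rd=2 wr=1: ok; after: ALU=2 MUL=1 MEM=1 BR=1, R=4, W=3
[1] ALU needs rd=2 wr=1: ok; after: ALU=1 MUL=1 MEM=1 BR=1, R=2, W=2
[2] MEM needs rd=2 wr=0: ok; after: ALU=1 MUL=1 MEM=0 BR=1, R=0, W=2
[3] MEM needs rd=1 wr=1: FU; after: ALU=1 MUL=1 MEM=0 BR=1, R=0, W=2
[4] MEM needs rd=2 wr=0: FU; after: ALU=1 MUL=1 MEM=0 BR=1, R=0, W=2
[5] MUL needs rd=1 wr=1: RD_PORT; after: ALU=1 MUL=1 MEM=0 BR=1, R=0, W=2
[6] MEM needs rd=1 wr=1: FU; after: ALU=1 MUL=1 MEM=0 BR=1, R=0, W=2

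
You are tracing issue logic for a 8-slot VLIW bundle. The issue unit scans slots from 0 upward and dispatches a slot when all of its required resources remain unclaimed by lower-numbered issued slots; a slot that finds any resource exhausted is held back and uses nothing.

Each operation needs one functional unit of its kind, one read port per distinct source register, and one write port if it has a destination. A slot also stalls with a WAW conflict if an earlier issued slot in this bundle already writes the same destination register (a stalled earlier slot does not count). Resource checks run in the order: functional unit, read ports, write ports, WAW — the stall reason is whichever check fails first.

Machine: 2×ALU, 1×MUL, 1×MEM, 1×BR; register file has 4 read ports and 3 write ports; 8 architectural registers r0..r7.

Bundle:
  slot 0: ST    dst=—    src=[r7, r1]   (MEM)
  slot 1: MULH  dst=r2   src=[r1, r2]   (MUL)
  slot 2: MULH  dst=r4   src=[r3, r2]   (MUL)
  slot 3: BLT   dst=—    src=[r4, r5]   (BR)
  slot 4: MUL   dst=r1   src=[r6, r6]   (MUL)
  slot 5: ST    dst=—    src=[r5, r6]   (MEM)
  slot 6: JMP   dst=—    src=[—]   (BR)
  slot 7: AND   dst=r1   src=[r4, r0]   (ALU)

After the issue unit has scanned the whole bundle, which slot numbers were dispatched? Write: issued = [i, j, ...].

issued = [0, 1, 6]

#0 MEM src=r7,r1 dispatched  <A:2 Mu:1 Ld:0 B:1 rd:2 wr:3>
#1 MUL src=r1,r2 dispatched  <A:2 Mu:0 Ld:0 B:1 rd:0 wr:2>
#2 MUL src=r3,r2 held:FU  <A:2 Mu:0 Ld:0 B:1 rd:0 wr:2>
#3 BR src=r4,r5 held:RD_PORT  <A:2 Mu:0 Ld:0 B:1 rd:0 wr:2>
#4 MUL src=r6,r6 held:FU  <A:2 Mu:0 Ld:0 B:1 rd:0 wr:2>
#5 MEM src=r5,r6 held:FU  <A:2 Mu:0 Ld:0 B:1 rd:0 wr:2>
#6 BR src=- dispatched  <A:2 Mu:0 Ld:0 B:0 rd:0 wr:2>
#7 ALU src=r4,r0 held:RD_PORT  <A:2 Mu:0 Ld:0 B:0 rd:0 wr:2>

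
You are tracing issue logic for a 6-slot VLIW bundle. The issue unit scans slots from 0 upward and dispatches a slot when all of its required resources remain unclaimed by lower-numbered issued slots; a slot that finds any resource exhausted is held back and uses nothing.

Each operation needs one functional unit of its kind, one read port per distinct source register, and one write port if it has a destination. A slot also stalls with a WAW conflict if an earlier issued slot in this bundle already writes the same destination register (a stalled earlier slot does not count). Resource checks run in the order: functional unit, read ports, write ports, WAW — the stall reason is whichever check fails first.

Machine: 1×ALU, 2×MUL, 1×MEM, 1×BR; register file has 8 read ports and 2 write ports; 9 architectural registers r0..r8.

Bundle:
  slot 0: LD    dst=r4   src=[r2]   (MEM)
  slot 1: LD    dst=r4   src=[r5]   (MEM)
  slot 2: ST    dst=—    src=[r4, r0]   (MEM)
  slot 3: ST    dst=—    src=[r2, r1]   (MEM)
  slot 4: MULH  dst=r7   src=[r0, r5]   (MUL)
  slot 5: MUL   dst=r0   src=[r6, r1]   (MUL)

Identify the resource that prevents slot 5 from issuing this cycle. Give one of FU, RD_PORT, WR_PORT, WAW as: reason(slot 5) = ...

reason(slot 5) = WR_PORT

#0 MEM src=r2 dispatched  <A:1 Mu:2 Ld:0 B:1 rd:7 wr:1>
#1 MEM src=r5 held:FU  <A:1 Mu:2 Ld:0 B:1 rd:7 wr:1>
#2 MEM src=r4,r0 held:FU  <A:1 Mu:2 Ld:0 B:1 rd:7 wr:1>
#3 MEM src=r2,r1 held:FU  <A:1 Mu:2 Ld:0 B:1 rd:7 wr:1>
#4 MUL src=r0,r5 dispatched  <A:1 Mu:1 Ld:0 B:1 rd:5 wr:0>
#5 MUL src=r6,r1 held:WR_PORT  <A:1 Mu:1 Ld:0 B:1 rd:5 wr:0>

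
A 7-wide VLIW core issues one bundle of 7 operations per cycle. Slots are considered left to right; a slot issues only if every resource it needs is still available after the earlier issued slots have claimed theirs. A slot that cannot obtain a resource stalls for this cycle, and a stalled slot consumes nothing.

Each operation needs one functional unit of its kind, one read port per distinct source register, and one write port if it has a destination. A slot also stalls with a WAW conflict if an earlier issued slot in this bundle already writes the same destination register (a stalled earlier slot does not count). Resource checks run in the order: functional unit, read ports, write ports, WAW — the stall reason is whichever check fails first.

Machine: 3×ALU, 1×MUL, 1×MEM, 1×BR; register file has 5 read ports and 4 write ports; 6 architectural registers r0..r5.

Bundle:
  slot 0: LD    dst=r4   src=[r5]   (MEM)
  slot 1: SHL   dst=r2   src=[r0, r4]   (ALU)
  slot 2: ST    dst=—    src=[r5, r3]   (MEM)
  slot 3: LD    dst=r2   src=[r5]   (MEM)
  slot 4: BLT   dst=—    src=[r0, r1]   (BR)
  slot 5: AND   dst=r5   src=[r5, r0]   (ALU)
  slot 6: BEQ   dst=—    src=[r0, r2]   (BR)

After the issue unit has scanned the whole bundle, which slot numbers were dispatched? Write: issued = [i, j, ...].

#0 MEM src=r5 dispatched  <A:3 Mu:1 Ld:0 B:1 rd:4 wr:3>
#1 ALU src=r0,r4 dispatched  <A:2 Mu:1 Ld:0 B:1 rd:2 wr:2>
#2 MEM src=r5,r3 held:FU  <A:2 Mu:1 Ld:0 B:1 rd:2 wr:2>
#3 MEM src=r5 held:FU  <A:2 Mu:1 Ld:0 B:1 rd:2 wr:2>
#4 BR src=r0,r1 dispatched  <A:2 Mu:1 Ld:0 B:0 rd:0 wr:2>
#5 ALU src=r5,r0 held:RD_PORT  <A:2 Mu:1 Ld:0 B:0 rd:0 wr:2>
#6 BR src=r0,r2 held:FU  <A:2 Mu:1 Ld:0 B:0 rd:0 wr:2>

issued = [0, 1, 4]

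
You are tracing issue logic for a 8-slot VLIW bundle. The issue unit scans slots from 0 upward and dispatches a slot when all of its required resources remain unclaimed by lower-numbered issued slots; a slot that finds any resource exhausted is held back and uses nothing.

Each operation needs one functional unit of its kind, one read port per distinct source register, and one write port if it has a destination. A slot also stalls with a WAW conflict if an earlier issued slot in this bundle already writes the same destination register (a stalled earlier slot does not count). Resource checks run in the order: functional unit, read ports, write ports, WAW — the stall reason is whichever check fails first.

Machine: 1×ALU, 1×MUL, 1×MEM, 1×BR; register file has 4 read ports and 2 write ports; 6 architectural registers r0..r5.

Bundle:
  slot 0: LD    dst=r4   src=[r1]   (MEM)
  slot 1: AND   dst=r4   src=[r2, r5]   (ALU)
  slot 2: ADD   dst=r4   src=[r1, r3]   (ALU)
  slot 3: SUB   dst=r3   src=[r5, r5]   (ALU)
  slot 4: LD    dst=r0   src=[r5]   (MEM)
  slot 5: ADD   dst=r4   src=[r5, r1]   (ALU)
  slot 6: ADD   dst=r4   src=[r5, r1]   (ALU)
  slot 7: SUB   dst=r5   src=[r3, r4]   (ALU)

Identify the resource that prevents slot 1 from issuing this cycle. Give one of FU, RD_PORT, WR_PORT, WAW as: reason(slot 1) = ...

[0] MEM needs rd=1 wr=1: ok; after: ALU=1 MUL=1 MEM=0 BR=1, R=3, W=1
[1] ALU needs rd=2 wr=1: WAW; after: ALU=1 MUL=1 MEM=0 BR=1, R=3, W=1
[2] ALU needs rd=2 wr=1: WAW; after: ALU=1 MUL=1 MEM=0 BR=1, R=3, W=1
[3] ALU needs rd=1 wr=1: ok; after: ALU=0 MUL=1 MEM=0 BR=1, R=2, W=0
[4] MEM needs rd=1 wr=1: FU; after: ALU=0 MUL=1 MEM=0 BR=1, R=2, W=0
[5] ALU needs rd=2 wr=1: FU; after: ALU=0 MUL=1 MEM=0 BR=1, R=2, W=0
[6] ALU needs rd=2 wr=1: FU; after: ALU=0 MUL=1 MEM=0 BR=1, R=2, W=0
[7] ALU needs rd=2 wr=1: FU; after: ALU=0 MUL=1 MEM=0 BR=1, R=2, W=0

reason(slot 1) = WAW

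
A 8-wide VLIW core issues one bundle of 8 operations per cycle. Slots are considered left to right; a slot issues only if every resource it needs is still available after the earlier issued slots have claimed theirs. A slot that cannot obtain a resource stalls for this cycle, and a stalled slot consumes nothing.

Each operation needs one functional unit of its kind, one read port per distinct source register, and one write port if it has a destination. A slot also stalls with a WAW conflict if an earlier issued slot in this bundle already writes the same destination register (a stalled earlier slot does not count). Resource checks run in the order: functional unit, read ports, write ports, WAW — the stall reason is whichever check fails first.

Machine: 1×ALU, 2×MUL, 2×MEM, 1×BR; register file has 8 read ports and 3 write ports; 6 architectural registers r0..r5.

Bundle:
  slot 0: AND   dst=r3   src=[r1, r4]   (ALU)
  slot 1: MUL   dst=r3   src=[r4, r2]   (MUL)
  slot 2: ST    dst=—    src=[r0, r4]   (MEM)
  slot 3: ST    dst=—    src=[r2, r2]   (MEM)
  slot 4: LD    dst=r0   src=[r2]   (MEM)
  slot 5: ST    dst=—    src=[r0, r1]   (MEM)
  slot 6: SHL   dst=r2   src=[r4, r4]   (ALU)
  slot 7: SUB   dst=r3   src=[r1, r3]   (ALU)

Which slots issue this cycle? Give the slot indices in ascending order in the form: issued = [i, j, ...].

issued = [0, 2, 3]

(0) want 1×ALU +2rd +1wr — yes → AL0|MU2|ME2|BR1|rd6|wr2
(1) want 1×MUL +2rd +1wr — WAW → AL0|MU2|ME2|BR1|rd6|wr2
(2) want 1×MEM +2rd +0wr — yes → AL0|MU2|ME1|BR1|rd4|wr2
(3) want 1×MEM +1rd +0wr — yes → AL0|MU2|ME0|BR1|rd3|wr2
(4) want 1×MEM +1rd +1wr — FU → AL0|MU2|ME0|BR1|rd3|wr2
(5) want 1×MEM +2rd +0wr — FU → AL0|MU2|ME0|BR1|rd3|wr2
(6) want 1×ALU +1rd +1wr — FU → AL0|MU2|ME0|BR1|rd3|wr2
(7) want 1×ALU +2rd +1wr — FU → AL0|MU2|ME0|BR1|rd3|wr2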